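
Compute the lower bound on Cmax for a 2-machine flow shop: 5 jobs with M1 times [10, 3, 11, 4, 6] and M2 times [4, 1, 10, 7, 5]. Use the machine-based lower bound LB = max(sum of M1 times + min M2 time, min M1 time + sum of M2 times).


LB1 = sum(M1 times) + min(M2 times) = 34 + 1 = 35
LB2 = min(M1 times) + sum(M2 times) = 3 + 27 = 30
Lower bound = max(LB1, LB2) = max(35, 30) = 35

35


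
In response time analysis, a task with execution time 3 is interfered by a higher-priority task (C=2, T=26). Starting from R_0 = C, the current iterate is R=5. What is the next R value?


R_next = C + ceil(R_prev / T_hp) * C_hp
ceil(5 / 26) = ceil(0.1923) = 1
Interference = 1 * 2 = 2
R_next = 3 + 2 = 5
R_next = R_prev, so the iteration has converged (response time = 5).

5


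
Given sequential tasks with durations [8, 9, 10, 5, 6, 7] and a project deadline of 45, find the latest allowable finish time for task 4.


LF(activity 4) = deadline - sum of successor durations
Successors: activities 5 through 6 with durations [6, 7]
Sum of successor durations = 13
LF = 45 - 13 = 32

32


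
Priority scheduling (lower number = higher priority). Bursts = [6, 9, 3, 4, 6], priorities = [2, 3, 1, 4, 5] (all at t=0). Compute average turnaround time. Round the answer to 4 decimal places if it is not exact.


Sort by priority (ascending = highest first):
Order: [(1, 3), (2, 6), (3, 9), (4, 4), (5, 6)]
Completion times:
  Priority 1, burst=3, C=3
  Priority 2, burst=6, C=9
  Priority 3, burst=9, C=18
  Priority 4, burst=4, C=22
  Priority 5, burst=6, C=28
Average turnaround = 80/5 = 16.0

16.0


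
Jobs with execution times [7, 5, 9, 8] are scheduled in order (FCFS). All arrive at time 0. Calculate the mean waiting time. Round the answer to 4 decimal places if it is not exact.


FCFS order (as given): [7, 5, 9, 8]
Waiting times:
  Job 1: wait = 0
  Job 2: wait = 7
  Job 3: wait = 12
  Job 4: wait = 21
Sum of waiting times = 40
Average waiting time = 40/4 = 10.0

10.0


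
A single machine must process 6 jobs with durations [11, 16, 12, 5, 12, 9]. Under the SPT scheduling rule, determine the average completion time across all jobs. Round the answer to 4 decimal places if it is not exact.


Sort jobs by processing time (SPT order): [5, 9, 11, 12, 12, 16]
Compute completion times sequentially:
  Job 1: processing = 5, completes at 5
  Job 2: processing = 9, completes at 14
  Job 3: processing = 11, completes at 25
  Job 4: processing = 12, completes at 37
  Job 5: processing = 12, completes at 49
  Job 6: processing = 16, completes at 65
Sum of completion times = 195
Average completion time = 195/6 = 32.5

32.5


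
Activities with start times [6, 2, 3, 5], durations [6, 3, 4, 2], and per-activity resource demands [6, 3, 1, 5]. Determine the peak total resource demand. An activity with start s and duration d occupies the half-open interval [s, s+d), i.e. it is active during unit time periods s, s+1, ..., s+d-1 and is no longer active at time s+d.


Each activity i is active on [start_i, start_i + duration_i).
Compute total resource usage per time slot:
  t=0: active resources = [], total = 0
  t=1: active resources = [], total = 0
  t=2: active resources = [3], total = 3
  t=3: active resources = [3, 1], total = 4
  t=4: active resources = [3, 1], total = 4
  t=5: active resources = [1, 5], total = 6
  t=6: active resources = [6, 1, 5], total = 12
  t=7: active resources = [6], total = 6
  t=8: active resources = [6], total = 6
  t=9: active resources = [6], total = 6
  t=10: active resources = [6], total = 6
  t=11: active resources = [6], total = 6
Peak resource demand = 12

12


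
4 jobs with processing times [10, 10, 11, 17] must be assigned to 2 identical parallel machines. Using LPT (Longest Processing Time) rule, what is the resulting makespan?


Sort jobs in decreasing order (LPT): [17, 11, 10, 10]
Assign each job to the least loaded machine:
  Machine 1: jobs [17, 10], load = 27
  Machine 2: jobs [11, 10], load = 21
Makespan = max load = 27

27


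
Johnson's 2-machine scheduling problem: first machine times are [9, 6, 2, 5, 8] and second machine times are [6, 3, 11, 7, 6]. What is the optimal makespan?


Apply Johnson's rule:
  Group 1 (a <= b): [(3, 2, 11), (4, 5, 7)]
  Group 2 (a > b): [(1, 9, 6), (5, 8, 6), (2, 6, 3)]
Optimal job order: [3, 4, 1, 5, 2]
Schedule:
  Job 3: M1 done at 2, M2 done at 13
  Job 4: M1 done at 7, M2 done at 20
  Job 1: M1 done at 16, M2 done at 26
  Job 5: M1 done at 24, M2 done at 32
  Job 2: M1 done at 30, M2 done at 35
Makespan = 35

35


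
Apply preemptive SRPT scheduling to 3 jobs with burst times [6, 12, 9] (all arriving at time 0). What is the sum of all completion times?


Since all jobs arrive at t=0, SRPT equals SPT ordering.
SPT order: [6, 9, 12]
Completion times:
  Job 1: p=6, C=6
  Job 2: p=9, C=15
  Job 3: p=12, C=27
Total completion time = 6 + 15 + 27 = 48

48


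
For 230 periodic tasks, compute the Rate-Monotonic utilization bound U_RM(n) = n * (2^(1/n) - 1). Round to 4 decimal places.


Compute 2^(1/230) = 1.0030182291
Subtract 1: 1.0030182291 - 1 = 0.0030182291
Multiply by n: 230 * 0.0030182291 = 0.6941926930
Round to 4 dp: 0.6942

0.6942


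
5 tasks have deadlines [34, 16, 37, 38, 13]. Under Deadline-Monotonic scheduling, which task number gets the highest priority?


Sort tasks by relative deadline (ascending):
  Task 5: deadline = 13
  Task 2: deadline = 16
  Task 1: deadline = 34
  Task 3: deadline = 37
  Task 4: deadline = 38
Priority order (highest first): [5, 2, 1, 3, 4]
Highest priority task = 5

5


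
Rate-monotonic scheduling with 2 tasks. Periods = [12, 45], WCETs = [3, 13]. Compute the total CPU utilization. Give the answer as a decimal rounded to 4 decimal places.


Compute individual utilizations (exact fractions):
  Task 1: C/T = 3/12 = 1/4 (approx. 0.25)
  Task 2: C/T = 13/45 (approx. 0.2889)
Total utilization U = 1/4 + 13/45 = 97/180
Rounded to 4 decimal places: U = 0.5389
RM (Liu & Layland) bound for 2 tasks = 0.828427; compare with U = 97/180 (approx. 0.538889)
U <= bound, so schedulable by RM sufficient condition.

0.5389


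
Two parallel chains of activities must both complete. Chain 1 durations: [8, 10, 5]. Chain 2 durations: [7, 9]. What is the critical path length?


Path A total = 8 + 10 + 5 = 23
Path B total = 7 + 9 = 16
Critical path = longest path = max(23, 16) = 23

23


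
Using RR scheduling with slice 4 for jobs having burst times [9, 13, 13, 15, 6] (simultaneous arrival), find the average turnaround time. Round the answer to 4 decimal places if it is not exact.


Time quantum = 4
Execution trace:
  J1 runs 4 units, time = 4
  J2 runs 4 units, time = 8
  J3 runs 4 units, time = 12
  J4 runs 4 units, time = 16
  J5 runs 4 units, time = 20
  J1 runs 4 units, time = 24
  J2 runs 4 units, time = 28
  J3 runs 4 units, time = 32
  J4 runs 4 units, time = 36
  J5 runs 2 units, time = 38
  J1 runs 1 units, time = 39
  J2 runs 4 units, time = 43
  J3 runs 4 units, time = 47
  J4 runs 4 units, time = 51
  J2 runs 1 units, time = 52
  J3 runs 1 units, time = 53
  J4 runs 3 units, time = 56
Finish times: [39, 52, 53, 56, 38]
Average turnaround = 238/5 = 47.6

47.6


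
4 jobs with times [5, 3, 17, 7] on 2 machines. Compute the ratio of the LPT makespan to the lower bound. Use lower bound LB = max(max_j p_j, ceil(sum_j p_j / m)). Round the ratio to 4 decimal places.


LPT order: [17, 7, 5, 3]
Machine loads after assignment: [17, 15]
LPT makespan = 17
Lower bound = max(max_job, ceil(total/2)) = max(17, 16) = 17
Ratio = 17 / 17 = 1.0

1.0


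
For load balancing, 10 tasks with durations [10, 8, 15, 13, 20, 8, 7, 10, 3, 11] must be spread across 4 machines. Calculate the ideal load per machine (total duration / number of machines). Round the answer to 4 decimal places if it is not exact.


Total processing time = 10 + 8 + 15 + 13 + 20 + 8 + 7 + 10 + 3 + 11 = 105
Number of machines = 4
Ideal balanced load = 105 / 4 = 26.25

26.25


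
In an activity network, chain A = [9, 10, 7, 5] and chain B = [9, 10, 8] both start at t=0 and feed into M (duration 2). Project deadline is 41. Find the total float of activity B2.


Forward pass: ES(B2) = sum of predecessors on chain B = 9
EF = ES + duration = 9 + 10 = 19
Backward pass: LF(M) = deadline = 41; LS(M) = 41 - 2 = 39
LF(B2) = LS(M) - sum(successors on chain B) = 39 - 8 = 31
LS = LF - duration = 31 - 10 = 21
Total float = LS - ES = 21 - 9 = 12

12


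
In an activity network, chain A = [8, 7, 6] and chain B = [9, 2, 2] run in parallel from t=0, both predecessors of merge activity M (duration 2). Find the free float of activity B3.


ES(B3) = sum of predecessors on chain B = 11
EF(B3) = ES + duration = 11 + 2 = 13
Successor of B3 is M. ES(M) = max(sum(A), sum(B)) = max(21, 13) = 21
Free float = ES(successor) - EF(current) = 21 - 13 = 8

8


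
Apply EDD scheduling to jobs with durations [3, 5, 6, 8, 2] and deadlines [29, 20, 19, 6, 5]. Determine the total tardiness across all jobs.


Sort by due date (EDD order): [(2, 5), (8, 6), (6, 19), (5, 20), (3, 29)]
Compute completion times and tardiness:
  Job 1: p=2, d=5, C=2, tardiness=max(0,2-5)=0
  Job 2: p=8, d=6, C=10, tardiness=max(0,10-6)=4
  Job 3: p=6, d=19, C=16, tardiness=max(0,16-19)=0
  Job 4: p=5, d=20, C=21, tardiness=max(0,21-20)=1
  Job 5: p=3, d=29, C=24, tardiness=max(0,24-29)=0
Total tardiness = 5

5


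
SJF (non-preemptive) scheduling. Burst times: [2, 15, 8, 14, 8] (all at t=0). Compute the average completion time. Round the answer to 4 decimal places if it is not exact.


SJF order (ascending): [2, 8, 8, 14, 15]
Completion times:
  Job 1: burst=2, C=2
  Job 2: burst=8, C=10
  Job 3: burst=8, C=18
  Job 4: burst=14, C=32
  Job 5: burst=15, C=47
Average completion = 109/5 = 21.8

21.8


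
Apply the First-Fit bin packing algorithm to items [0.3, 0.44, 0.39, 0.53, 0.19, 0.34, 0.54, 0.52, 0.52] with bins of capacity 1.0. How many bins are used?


Place items sequentially using First-Fit:
  Item 0.3 -> new Bin 1
  Item 0.44 -> Bin 1 (now 0.74)
  Item 0.39 -> new Bin 2
  Item 0.53 -> Bin 2 (now 0.92)
  Item 0.19 -> Bin 1 (now 0.93)
  Item 0.34 -> new Bin 3
  Item 0.54 -> Bin 3 (now 0.88)
  Item 0.52 -> new Bin 4
  Item 0.52 -> new Bin 5
Total bins used = 5

5


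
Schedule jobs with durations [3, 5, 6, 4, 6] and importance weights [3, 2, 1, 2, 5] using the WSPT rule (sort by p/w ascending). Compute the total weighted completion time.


Compute p/w ratios and sort ascending (WSPT): [(3, 3), (6, 5), (4, 2), (5, 2), (6, 1)]
Compute weighted completion times:
  Job (p=3,w=3): C=3, w*C=3*3=9
  Job (p=6,w=5): C=9, w*C=5*9=45
  Job (p=4,w=2): C=13, w*C=2*13=26
  Job (p=5,w=2): C=18, w*C=2*18=36
  Job (p=6,w=1): C=24, w*C=1*24=24
Total weighted completion time = 140

140


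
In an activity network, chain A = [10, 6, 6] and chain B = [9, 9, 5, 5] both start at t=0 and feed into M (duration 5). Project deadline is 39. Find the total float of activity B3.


Forward pass: ES(B3) = sum of predecessors on chain B = 18
EF = ES + duration = 18 + 5 = 23
Backward pass: LF(M) = deadline = 39; LS(M) = 39 - 5 = 34
LF(B3) = LS(M) - sum(successors on chain B) = 34 - 5 = 29
LS = LF - duration = 29 - 5 = 24
Total float = LS - ES = 24 - 18 = 6

6


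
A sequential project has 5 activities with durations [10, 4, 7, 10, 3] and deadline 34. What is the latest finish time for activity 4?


LF(activity 4) = deadline - sum of successor durations
Successors: activities 5 through 5 with durations [3]
Sum of successor durations = 3
LF = 34 - 3 = 31

31


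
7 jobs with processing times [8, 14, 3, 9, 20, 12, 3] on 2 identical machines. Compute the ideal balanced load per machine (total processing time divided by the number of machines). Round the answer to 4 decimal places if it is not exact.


Total processing time = 8 + 14 + 3 + 9 + 20 + 12 + 3 = 69
Number of machines = 2
Ideal balanced load = 69 / 2 = 34.5

34.5


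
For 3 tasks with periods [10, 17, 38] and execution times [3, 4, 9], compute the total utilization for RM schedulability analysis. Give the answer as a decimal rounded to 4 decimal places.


Compute individual utilizations (exact fractions):
  Task 1: C/T = 3/10 (approx. 0.3)
  Task 2: C/T = 4/17 (approx. 0.2353)
  Task 3: C/T = 9/38 (approx. 0.2368)
Total utilization U = 3/10 + 4/17 + 9/38 = 1247/1615
Rounded to 4 decimal places: U = 0.7721
RM (Liu & Layland) bound for 3 tasks = 0.779763; compare with U = 1247/1615 (approx. 0.772136)
U <= bound, so schedulable by RM sufficient condition.

0.7721


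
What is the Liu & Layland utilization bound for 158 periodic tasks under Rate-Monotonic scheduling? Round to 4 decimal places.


Compute 2^(1/158) = 1.0043966445
Subtract 1: 1.0043966445 - 1 = 0.0043966445
Multiply by n: 158 * 0.0043966445 = 0.6946698310
Round to 4 dp: 0.6947

0.6947


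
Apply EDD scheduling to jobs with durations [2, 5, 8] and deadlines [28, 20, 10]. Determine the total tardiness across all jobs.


Sort by due date (EDD order): [(8, 10), (5, 20), (2, 28)]
Compute completion times and tardiness:
  Job 1: p=8, d=10, C=8, tardiness=max(0,8-10)=0
  Job 2: p=5, d=20, C=13, tardiness=max(0,13-20)=0
  Job 3: p=2, d=28, C=15, tardiness=max(0,15-28)=0
Total tardiness = 0

0


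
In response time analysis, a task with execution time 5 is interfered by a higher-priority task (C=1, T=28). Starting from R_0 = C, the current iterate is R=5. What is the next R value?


R_next = C + ceil(R_prev / T_hp) * C_hp
ceil(5 / 28) = ceil(0.1786) = 1
Interference = 1 * 1 = 1
R_next = 5 + 1 = 6

6


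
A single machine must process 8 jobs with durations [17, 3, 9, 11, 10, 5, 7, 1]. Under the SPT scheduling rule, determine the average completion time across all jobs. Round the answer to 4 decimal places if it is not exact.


Sort jobs by processing time (SPT order): [1, 3, 5, 7, 9, 10, 11, 17]
Compute completion times sequentially:
  Job 1: processing = 1, completes at 1
  Job 2: processing = 3, completes at 4
  Job 3: processing = 5, completes at 9
  Job 4: processing = 7, completes at 16
  Job 5: processing = 9, completes at 25
  Job 6: processing = 10, completes at 35
  Job 7: processing = 11, completes at 46
  Job 8: processing = 17, completes at 63
Sum of completion times = 199
Average completion time = 199/8 = 24.875

24.875


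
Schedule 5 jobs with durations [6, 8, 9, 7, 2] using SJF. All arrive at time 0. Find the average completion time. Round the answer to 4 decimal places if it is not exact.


SJF order (ascending): [2, 6, 7, 8, 9]
Completion times:
  Job 1: burst=2, C=2
  Job 2: burst=6, C=8
  Job 3: burst=7, C=15
  Job 4: burst=8, C=23
  Job 5: burst=9, C=32
Average completion = 80/5 = 16.0

16.0


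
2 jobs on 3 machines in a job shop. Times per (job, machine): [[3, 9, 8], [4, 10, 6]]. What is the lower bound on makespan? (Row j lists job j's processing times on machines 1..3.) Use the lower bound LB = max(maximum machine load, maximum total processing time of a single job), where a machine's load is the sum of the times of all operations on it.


Machine loads:
  Machine 1: 3 + 4 = 7
  Machine 2: 9 + 10 = 19
  Machine 3: 8 + 6 = 14
Max machine load = 19
Job totals:
  Job 1: 20
  Job 2: 20
Max job total = 20
Lower bound = max(19, 20) = 20

20


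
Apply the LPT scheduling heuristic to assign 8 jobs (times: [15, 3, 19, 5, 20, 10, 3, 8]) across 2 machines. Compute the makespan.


Sort jobs in decreasing order (LPT): [20, 19, 15, 10, 8, 5, 3, 3]
Assign each job to the least loaded machine:
  Machine 1: jobs [20, 10, 8, 3], load = 41
  Machine 2: jobs [19, 15, 5, 3], load = 42
Makespan = max load = 42

42


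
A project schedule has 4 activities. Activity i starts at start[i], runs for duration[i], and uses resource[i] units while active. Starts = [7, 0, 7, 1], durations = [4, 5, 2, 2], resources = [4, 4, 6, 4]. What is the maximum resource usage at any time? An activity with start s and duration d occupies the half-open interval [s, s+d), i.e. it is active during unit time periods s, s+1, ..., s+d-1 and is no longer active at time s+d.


Each activity i is active on [start_i, start_i + duration_i).
Compute total resource usage per time slot:
  t=0: active resources = [4], total = 4
  t=1: active resources = [4, 4], total = 8
  t=2: active resources = [4, 4], total = 8
  t=3: active resources = [4], total = 4
  t=4: active resources = [4], total = 4
  t=5: active resources = [], total = 0
  t=6: active resources = [], total = 0
  t=7: active resources = [4, 6], total = 10
  t=8: active resources = [4, 6], total = 10
  t=9: active resources = [4], total = 4
  t=10: active resources = [4], total = 4
Peak resource demand = 10

10


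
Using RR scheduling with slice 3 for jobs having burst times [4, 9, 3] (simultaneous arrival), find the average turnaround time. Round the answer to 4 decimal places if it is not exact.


Time quantum = 3
Execution trace:
  J1 runs 3 units, time = 3
  J2 runs 3 units, time = 6
  J3 runs 3 units, time = 9
  J1 runs 1 units, time = 10
  J2 runs 3 units, time = 13
  J2 runs 3 units, time = 16
Finish times: [10, 16, 9]
Average turnaround = 35/3 = 11.6667

11.6667


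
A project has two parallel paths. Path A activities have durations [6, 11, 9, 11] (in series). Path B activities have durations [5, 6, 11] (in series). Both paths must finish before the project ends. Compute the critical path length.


Path A total = 6 + 11 + 9 + 11 = 37
Path B total = 5 + 6 + 11 = 22
Critical path = longest path = max(37, 22) = 37

37


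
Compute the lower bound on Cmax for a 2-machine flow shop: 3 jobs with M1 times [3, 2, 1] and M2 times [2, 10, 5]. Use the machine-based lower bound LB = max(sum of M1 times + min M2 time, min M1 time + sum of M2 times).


LB1 = sum(M1 times) + min(M2 times) = 6 + 2 = 8
LB2 = min(M1 times) + sum(M2 times) = 1 + 17 = 18
Lower bound = max(LB1, LB2) = max(8, 18) = 18

18


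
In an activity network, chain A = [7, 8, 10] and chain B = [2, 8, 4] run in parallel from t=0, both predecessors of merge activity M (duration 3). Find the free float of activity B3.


ES(B3) = sum of predecessors on chain B = 10
EF(B3) = ES + duration = 10 + 4 = 14
Successor of B3 is M. ES(M) = max(sum(A), sum(B)) = max(25, 14) = 25
Free float = ES(successor) - EF(current) = 25 - 14 = 11

11


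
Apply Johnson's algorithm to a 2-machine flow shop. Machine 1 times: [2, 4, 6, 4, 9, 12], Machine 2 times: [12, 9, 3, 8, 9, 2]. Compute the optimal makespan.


Apply Johnson's rule:
  Group 1 (a <= b): [(1, 2, 12), (2, 4, 9), (4, 4, 8), (5, 9, 9)]
  Group 2 (a > b): [(3, 6, 3), (6, 12, 2)]
Optimal job order: [1, 2, 4, 5, 3, 6]
Schedule:
  Job 1: M1 done at 2, M2 done at 14
  Job 2: M1 done at 6, M2 done at 23
  Job 4: M1 done at 10, M2 done at 31
  Job 5: M1 done at 19, M2 done at 40
  Job 3: M1 done at 25, M2 done at 43
  Job 6: M1 done at 37, M2 done at 45
Makespan = 45

45


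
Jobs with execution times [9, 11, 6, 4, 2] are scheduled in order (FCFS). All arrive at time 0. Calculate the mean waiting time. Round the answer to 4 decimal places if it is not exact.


FCFS order (as given): [9, 11, 6, 4, 2]
Waiting times:
  Job 1: wait = 0
  Job 2: wait = 9
  Job 3: wait = 20
  Job 4: wait = 26
  Job 5: wait = 30
Sum of waiting times = 85
Average waiting time = 85/5 = 17.0

17.0


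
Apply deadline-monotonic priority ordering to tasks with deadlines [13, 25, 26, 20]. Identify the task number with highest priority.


Sort tasks by relative deadline (ascending):
  Task 1: deadline = 13
  Task 4: deadline = 20
  Task 2: deadline = 25
  Task 3: deadline = 26
Priority order (highest first): [1, 4, 2, 3]
Highest priority task = 1

1


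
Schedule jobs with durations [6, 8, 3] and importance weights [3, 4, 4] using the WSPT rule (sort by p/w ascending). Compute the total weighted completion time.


Compute p/w ratios and sort ascending (WSPT): [(3, 4), (6, 3), (8, 4)]
Compute weighted completion times:
  Job (p=3,w=4): C=3, w*C=4*3=12
  Job (p=6,w=3): C=9, w*C=3*9=27
  Job (p=8,w=4): C=17, w*C=4*17=68
Total weighted completion time = 107

107


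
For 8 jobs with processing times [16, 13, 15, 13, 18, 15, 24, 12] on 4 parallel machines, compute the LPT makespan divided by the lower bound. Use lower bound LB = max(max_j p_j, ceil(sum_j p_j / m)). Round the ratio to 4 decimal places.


LPT order: [24, 18, 16, 15, 15, 13, 13, 12]
Machine loads after assignment: [36, 31, 29, 30]
LPT makespan = 36
Lower bound = max(max_job, ceil(total/4)) = max(24, 32) = 32
Ratio = 36 / 32 = 1.125

1.125


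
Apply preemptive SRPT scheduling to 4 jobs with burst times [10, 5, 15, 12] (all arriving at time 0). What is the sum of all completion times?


Since all jobs arrive at t=0, SRPT equals SPT ordering.
SPT order: [5, 10, 12, 15]
Completion times:
  Job 1: p=5, C=5
  Job 2: p=10, C=15
  Job 3: p=12, C=27
  Job 4: p=15, C=42
Total completion time = 5 + 15 + 27 + 42 = 89

89


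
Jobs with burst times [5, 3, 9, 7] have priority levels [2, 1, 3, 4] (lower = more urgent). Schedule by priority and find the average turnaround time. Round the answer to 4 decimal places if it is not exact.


Sort by priority (ascending = highest first):
Order: [(1, 3), (2, 5), (3, 9), (4, 7)]
Completion times:
  Priority 1, burst=3, C=3
  Priority 2, burst=5, C=8
  Priority 3, burst=9, C=17
  Priority 4, burst=7, C=24
Average turnaround = 52/4 = 13.0

13.0


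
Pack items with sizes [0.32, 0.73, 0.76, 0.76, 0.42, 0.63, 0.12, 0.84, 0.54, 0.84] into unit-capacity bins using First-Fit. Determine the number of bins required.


Place items sequentially using First-Fit:
  Item 0.32 -> new Bin 1
  Item 0.73 -> new Bin 2
  Item 0.76 -> new Bin 3
  Item 0.76 -> new Bin 4
  Item 0.42 -> Bin 1 (now 0.74)
  Item 0.63 -> new Bin 5
  Item 0.12 -> Bin 1 (now 0.86)
  Item 0.84 -> new Bin 6
  Item 0.54 -> new Bin 7
  Item 0.84 -> new Bin 8
Total bins used = 8

8


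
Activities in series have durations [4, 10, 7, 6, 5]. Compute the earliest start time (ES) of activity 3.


Activity 3 starts after activities 1 through 2 complete.
Predecessor durations: [4, 10]
ES = 4 + 10 = 14

14


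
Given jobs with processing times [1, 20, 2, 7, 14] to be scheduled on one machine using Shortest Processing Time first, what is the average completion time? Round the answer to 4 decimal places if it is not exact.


Sort jobs by processing time (SPT order): [1, 2, 7, 14, 20]
Compute completion times sequentially:
  Job 1: processing = 1, completes at 1
  Job 2: processing = 2, completes at 3
  Job 3: processing = 7, completes at 10
  Job 4: processing = 14, completes at 24
  Job 5: processing = 20, completes at 44
Sum of completion times = 82
Average completion time = 82/5 = 16.4

16.4


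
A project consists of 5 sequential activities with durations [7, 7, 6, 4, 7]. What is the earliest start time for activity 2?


Activity 2 starts after activities 1 through 1 complete.
Predecessor durations: [7]
ES = 7 = 7

7


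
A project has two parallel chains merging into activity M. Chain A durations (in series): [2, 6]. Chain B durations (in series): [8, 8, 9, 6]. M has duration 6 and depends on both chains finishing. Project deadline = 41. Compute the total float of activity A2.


Forward pass: ES(A2) = sum of predecessors on chain A = 2
EF = ES + duration = 2 + 6 = 8
Backward pass: LF(M) = deadline = 41; LS(M) = 41 - 6 = 35
LF(A2) = LS(M) - sum(successors on chain A) = 35 - 0 = 35
LS = LF - duration = 35 - 6 = 29
Total float = LS - ES = 29 - 2 = 27

27


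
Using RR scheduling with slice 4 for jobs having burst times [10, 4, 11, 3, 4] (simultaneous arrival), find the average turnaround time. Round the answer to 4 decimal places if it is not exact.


Time quantum = 4
Execution trace:
  J1 runs 4 units, time = 4
  J2 runs 4 units, time = 8
  J3 runs 4 units, time = 12
  J4 runs 3 units, time = 15
  J5 runs 4 units, time = 19
  J1 runs 4 units, time = 23
  J3 runs 4 units, time = 27
  J1 runs 2 units, time = 29
  J3 runs 3 units, time = 32
Finish times: [29, 8, 32, 15, 19]
Average turnaround = 103/5 = 20.6

20.6


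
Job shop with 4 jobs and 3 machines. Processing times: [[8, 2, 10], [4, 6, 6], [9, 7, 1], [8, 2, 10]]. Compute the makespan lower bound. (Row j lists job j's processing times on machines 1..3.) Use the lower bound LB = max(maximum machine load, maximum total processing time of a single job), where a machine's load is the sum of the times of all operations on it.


Machine loads:
  Machine 1: 8 + 4 + 9 + 8 = 29
  Machine 2: 2 + 6 + 7 + 2 = 17
  Machine 3: 10 + 6 + 1 + 10 = 27
Max machine load = 29
Job totals:
  Job 1: 20
  Job 2: 16
  Job 3: 17
  Job 4: 20
Max job total = 20
Lower bound = max(29, 20) = 29

29


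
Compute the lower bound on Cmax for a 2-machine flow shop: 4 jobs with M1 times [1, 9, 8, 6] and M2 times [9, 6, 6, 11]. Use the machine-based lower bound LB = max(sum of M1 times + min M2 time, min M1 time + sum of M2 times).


LB1 = sum(M1 times) + min(M2 times) = 24 + 6 = 30
LB2 = min(M1 times) + sum(M2 times) = 1 + 32 = 33
Lower bound = max(LB1, LB2) = max(30, 33) = 33

33


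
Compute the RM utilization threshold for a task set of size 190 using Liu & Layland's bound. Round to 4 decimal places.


Compute 2^(1/190) = 1.0036548056
Subtract 1: 1.0036548056 - 1 = 0.0036548056
Multiply by n: 190 * 0.0036548056 = 0.6944130640
Round to 4 dp: 0.6944

0.6944


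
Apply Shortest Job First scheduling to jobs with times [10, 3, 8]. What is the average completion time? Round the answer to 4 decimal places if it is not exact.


SJF order (ascending): [3, 8, 10]
Completion times:
  Job 1: burst=3, C=3
  Job 2: burst=8, C=11
  Job 3: burst=10, C=21
Average completion = 35/3 = 11.6667

11.6667


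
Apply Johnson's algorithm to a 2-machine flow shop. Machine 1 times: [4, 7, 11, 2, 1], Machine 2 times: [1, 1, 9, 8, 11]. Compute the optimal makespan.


Apply Johnson's rule:
  Group 1 (a <= b): [(5, 1, 11), (4, 2, 8)]
  Group 2 (a > b): [(3, 11, 9), (1, 4, 1), (2, 7, 1)]
Optimal job order: [5, 4, 3, 1, 2]
Schedule:
  Job 5: M1 done at 1, M2 done at 12
  Job 4: M1 done at 3, M2 done at 20
  Job 3: M1 done at 14, M2 done at 29
  Job 1: M1 done at 18, M2 done at 30
  Job 2: M1 done at 25, M2 done at 31
Makespan = 31

31


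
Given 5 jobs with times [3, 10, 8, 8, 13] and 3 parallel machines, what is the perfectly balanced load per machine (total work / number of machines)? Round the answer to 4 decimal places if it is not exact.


Total processing time = 3 + 10 + 8 + 8 + 13 = 42
Number of machines = 3
Ideal balanced load = 42 / 3 = 14.0

14.0


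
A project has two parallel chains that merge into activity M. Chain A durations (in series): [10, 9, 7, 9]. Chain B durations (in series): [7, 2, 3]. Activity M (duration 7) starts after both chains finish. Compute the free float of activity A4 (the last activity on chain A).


ES(A4) = sum of predecessors on chain A = 26
EF(A4) = ES + duration = 26 + 9 = 35
Successor of A4 is M. ES(M) = max(sum(A), sum(B)) = max(35, 12) = 35
Free float = ES(successor) - EF(current) = 35 - 35 = 0

0


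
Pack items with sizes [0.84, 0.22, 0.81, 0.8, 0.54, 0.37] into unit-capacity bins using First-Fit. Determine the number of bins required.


Place items sequentially using First-Fit:
  Item 0.84 -> new Bin 1
  Item 0.22 -> new Bin 2
  Item 0.81 -> new Bin 3
  Item 0.8 -> new Bin 4
  Item 0.54 -> Bin 2 (now 0.76)
  Item 0.37 -> new Bin 5
Total bins used = 5

5


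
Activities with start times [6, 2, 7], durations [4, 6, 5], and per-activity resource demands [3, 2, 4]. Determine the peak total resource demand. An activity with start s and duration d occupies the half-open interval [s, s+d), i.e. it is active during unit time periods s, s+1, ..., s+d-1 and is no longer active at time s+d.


Each activity i is active on [start_i, start_i + duration_i).
Compute total resource usage per time slot:
  t=0: active resources = [], total = 0
  t=1: active resources = [], total = 0
  t=2: active resources = [2], total = 2
  t=3: active resources = [2], total = 2
  t=4: active resources = [2], total = 2
  t=5: active resources = [2], total = 2
  t=6: active resources = [3, 2], total = 5
  t=7: active resources = [3, 2, 4], total = 9
  t=8: active resources = [3, 4], total = 7
  t=9: active resources = [3, 4], total = 7
  t=10: active resources = [4], total = 4
  t=11: active resources = [4], total = 4
Peak resource demand = 9

9


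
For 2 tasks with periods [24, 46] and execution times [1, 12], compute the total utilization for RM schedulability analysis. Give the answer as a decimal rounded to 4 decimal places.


Compute individual utilizations (exact fractions):
  Task 1: C/T = 1/24 (approx. 0.0417)
  Task 2: C/T = 12/46 = 6/23 (approx. 0.2609)
Total utilization U = 1/24 + 6/23 = 167/552
Rounded to 4 decimal places: U = 0.3025
RM (Liu & Layland) bound for 2 tasks = 0.828427; compare with U = 167/552 (approx. 0.302536)
U <= bound, so schedulable by RM sufficient condition.

0.3025


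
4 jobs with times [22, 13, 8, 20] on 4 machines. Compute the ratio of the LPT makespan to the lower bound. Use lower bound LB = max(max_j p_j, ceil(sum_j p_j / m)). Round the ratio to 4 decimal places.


LPT order: [22, 20, 13, 8]
Machine loads after assignment: [22, 20, 13, 8]
LPT makespan = 22
Lower bound = max(max_job, ceil(total/4)) = max(22, 16) = 22
Ratio = 22 / 22 = 1.0

1.0


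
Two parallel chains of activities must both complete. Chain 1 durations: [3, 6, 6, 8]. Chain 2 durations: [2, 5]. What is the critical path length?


Path A total = 3 + 6 + 6 + 8 = 23
Path B total = 2 + 5 = 7
Critical path = longest path = max(23, 7) = 23

23


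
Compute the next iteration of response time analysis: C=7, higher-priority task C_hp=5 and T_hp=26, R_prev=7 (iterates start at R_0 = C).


R_next = C + ceil(R_prev / T_hp) * C_hp
ceil(7 / 26) = ceil(0.2692) = 1
Interference = 1 * 5 = 5
R_next = 7 + 5 = 12

12


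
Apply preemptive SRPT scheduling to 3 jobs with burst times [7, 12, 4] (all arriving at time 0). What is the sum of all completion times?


Since all jobs arrive at t=0, SRPT equals SPT ordering.
SPT order: [4, 7, 12]
Completion times:
  Job 1: p=4, C=4
  Job 2: p=7, C=11
  Job 3: p=12, C=23
Total completion time = 4 + 11 + 23 = 38

38


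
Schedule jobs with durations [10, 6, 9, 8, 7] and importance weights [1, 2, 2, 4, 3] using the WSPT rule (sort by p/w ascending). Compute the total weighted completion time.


Compute p/w ratios and sort ascending (WSPT): [(8, 4), (7, 3), (6, 2), (9, 2), (10, 1)]
Compute weighted completion times:
  Job (p=8,w=4): C=8, w*C=4*8=32
  Job (p=7,w=3): C=15, w*C=3*15=45
  Job (p=6,w=2): C=21, w*C=2*21=42
  Job (p=9,w=2): C=30, w*C=2*30=60
  Job (p=10,w=1): C=40, w*C=1*40=40
Total weighted completion time = 219

219


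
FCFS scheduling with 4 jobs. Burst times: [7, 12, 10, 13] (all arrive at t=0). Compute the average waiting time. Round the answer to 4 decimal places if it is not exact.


FCFS order (as given): [7, 12, 10, 13]
Waiting times:
  Job 1: wait = 0
  Job 2: wait = 7
  Job 3: wait = 19
  Job 4: wait = 29
Sum of waiting times = 55
Average waiting time = 55/4 = 13.75

13.75


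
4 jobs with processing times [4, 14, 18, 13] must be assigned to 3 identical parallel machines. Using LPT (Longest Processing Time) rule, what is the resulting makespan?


Sort jobs in decreasing order (LPT): [18, 14, 13, 4]
Assign each job to the least loaded machine:
  Machine 1: jobs [18], load = 18
  Machine 2: jobs [14], load = 14
  Machine 3: jobs [13, 4], load = 17
Makespan = max load = 18

18


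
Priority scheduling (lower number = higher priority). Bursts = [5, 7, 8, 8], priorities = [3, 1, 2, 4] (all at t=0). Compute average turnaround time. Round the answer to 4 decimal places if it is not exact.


Sort by priority (ascending = highest first):
Order: [(1, 7), (2, 8), (3, 5), (4, 8)]
Completion times:
  Priority 1, burst=7, C=7
  Priority 2, burst=8, C=15
  Priority 3, burst=5, C=20
  Priority 4, burst=8, C=28
Average turnaround = 70/4 = 17.5

17.5


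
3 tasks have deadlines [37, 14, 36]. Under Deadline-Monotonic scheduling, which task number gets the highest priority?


Sort tasks by relative deadline (ascending):
  Task 2: deadline = 14
  Task 3: deadline = 36
  Task 1: deadline = 37
Priority order (highest first): [2, 3, 1]
Highest priority task = 2

2


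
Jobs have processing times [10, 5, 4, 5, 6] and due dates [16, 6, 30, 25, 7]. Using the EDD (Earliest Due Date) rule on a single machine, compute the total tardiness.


Sort by due date (EDD order): [(5, 6), (6, 7), (10, 16), (5, 25), (4, 30)]
Compute completion times and tardiness:
  Job 1: p=5, d=6, C=5, tardiness=max(0,5-6)=0
  Job 2: p=6, d=7, C=11, tardiness=max(0,11-7)=4
  Job 3: p=10, d=16, C=21, tardiness=max(0,21-16)=5
  Job 4: p=5, d=25, C=26, tardiness=max(0,26-25)=1
  Job 5: p=4, d=30, C=30, tardiness=max(0,30-30)=0
Total tardiness = 10

10


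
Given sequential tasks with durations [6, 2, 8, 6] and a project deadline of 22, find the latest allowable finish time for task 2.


LF(activity 2) = deadline - sum of successor durations
Successors: activities 3 through 4 with durations [8, 6]
Sum of successor durations = 14
LF = 22 - 14 = 8

8


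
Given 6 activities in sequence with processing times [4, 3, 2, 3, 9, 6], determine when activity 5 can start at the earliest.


Activity 5 starts after activities 1 through 4 complete.
Predecessor durations: [4, 3, 2, 3]
ES = 4 + 3 + 2 + 3 = 12

12


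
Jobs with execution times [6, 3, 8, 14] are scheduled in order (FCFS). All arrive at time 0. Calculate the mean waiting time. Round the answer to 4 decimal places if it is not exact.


FCFS order (as given): [6, 3, 8, 14]
Waiting times:
  Job 1: wait = 0
  Job 2: wait = 6
  Job 3: wait = 9
  Job 4: wait = 17
Sum of waiting times = 32
Average waiting time = 32/4 = 8.0

8.0


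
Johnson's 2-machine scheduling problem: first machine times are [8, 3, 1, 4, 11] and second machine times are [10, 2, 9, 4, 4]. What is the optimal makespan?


Apply Johnson's rule:
  Group 1 (a <= b): [(3, 1, 9), (4, 4, 4), (1, 8, 10)]
  Group 2 (a > b): [(5, 11, 4), (2, 3, 2)]
Optimal job order: [3, 4, 1, 5, 2]
Schedule:
  Job 3: M1 done at 1, M2 done at 10
  Job 4: M1 done at 5, M2 done at 14
  Job 1: M1 done at 13, M2 done at 24
  Job 5: M1 done at 24, M2 done at 28
  Job 2: M1 done at 27, M2 done at 30
Makespan = 30

30


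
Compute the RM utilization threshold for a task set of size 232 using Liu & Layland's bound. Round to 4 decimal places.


Compute 2^(1/232) = 1.0029921710
Subtract 1: 1.0029921710 - 1 = 0.0029921710
Multiply by n: 232 * 0.0029921710 = 0.6941836720
Round to 4 dp: 0.6942

0.6942


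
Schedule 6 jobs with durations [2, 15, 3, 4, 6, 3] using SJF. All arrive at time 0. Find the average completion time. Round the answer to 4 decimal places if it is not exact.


SJF order (ascending): [2, 3, 3, 4, 6, 15]
Completion times:
  Job 1: burst=2, C=2
  Job 2: burst=3, C=5
  Job 3: burst=3, C=8
  Job 4: burst=4, C=12
  Job 5: burst=6, C=18
  Job 6: burst=15, C=33
Average completion = 78/6 = 13.0

13.0


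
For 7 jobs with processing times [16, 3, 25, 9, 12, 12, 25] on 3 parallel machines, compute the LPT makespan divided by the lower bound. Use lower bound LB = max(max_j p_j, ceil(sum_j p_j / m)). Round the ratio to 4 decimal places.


LPT order: [25, 25, 16, 12, 12, 9, 3]
Machine loads after assignment: [37, 34, 31]
LPT makespan = 37
Lower bound = max(max_job, ceil(total/3)) = max(25, 34) = 34
Ratio = 37 / 34 = 1.0882

1.0882


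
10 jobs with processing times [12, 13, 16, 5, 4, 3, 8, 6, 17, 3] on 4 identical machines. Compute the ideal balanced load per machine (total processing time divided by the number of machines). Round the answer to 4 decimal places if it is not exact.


Total processing time = 12 + 13 + 16 + 5 + 4 + 3 + 8 + 6 + 17 + 3 = 87
Number of machines = 4
Ideal balanced load = 87 / 4 = 21.75

21.75


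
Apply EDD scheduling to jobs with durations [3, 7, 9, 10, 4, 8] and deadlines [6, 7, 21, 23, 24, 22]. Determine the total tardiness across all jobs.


Sort by due date (EDD order): [(3, 6), (7, 7), (9, 21), (8, 22), (10, 23), (4, 24)]
Compute completion times and tardiness:
  Job 1: p=3, d=6, C=3, tardiness=max(0,3-6)=0
  Job 2: p=7, d=7, C=10, tardiness=max(0,10-7)=3
  Job 3: p=9, d=21, C=19, tardiness=max(0,19-21)=0
  Job 4: p=8, d=22, C=27, tardiness=max(0,27-22)=5
  Job 5: p=10, d=23, C=37, tardiness=max(0,37-23)=14
  Job 6: p=4, d=24, C=41, tardiness=max(0,41-24)=17
Total tardiness = 39

39


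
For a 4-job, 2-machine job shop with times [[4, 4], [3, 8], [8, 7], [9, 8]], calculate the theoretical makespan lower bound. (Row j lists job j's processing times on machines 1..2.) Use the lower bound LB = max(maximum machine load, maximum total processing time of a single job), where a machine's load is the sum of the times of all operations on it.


Machine loads:
  Machine 1: 4 + 3 + 8 + 9 = 24
  Machine 2: 4 + 8 + 7 + 8 = 27
Max machine load = 27
Job totals:
  Job 1: 8
  Job 2: 11
  Job 3: 15
  Job 4: 17
Max job total = 17
Lower bound = max(27, 17) = 27

27


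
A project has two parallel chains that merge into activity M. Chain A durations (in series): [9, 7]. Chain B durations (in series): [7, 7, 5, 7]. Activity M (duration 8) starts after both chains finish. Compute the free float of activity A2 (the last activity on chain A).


ES(A2) = sum of predecessors on chain A = 9
EF(A2) = ES + duration = 9 + 7 = 16
Successor of A2 is M. ES(M) = max(sum(A), sum(B)) = max(16, 26) = 26
Free float = ES(successor) - EF(current) = 26 - 16 = 10

10


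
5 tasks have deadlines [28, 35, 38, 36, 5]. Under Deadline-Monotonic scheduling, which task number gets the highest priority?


Sort tasks by relative deadline (ascending):
  Task 5: deadline = 5
  Task 1: deadline = 28
  Task 2: deadline = 35
  Task 4: deadline = 36
  Task 3: deadline = 38
Priority order (highest first): [5, 1, 2, 4, 3]
Highest priority task = 5

5


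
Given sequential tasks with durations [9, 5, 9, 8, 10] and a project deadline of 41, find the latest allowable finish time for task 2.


LF(activity 2) = deadline - sum of successor durations
Successors: activities 3 through 5 with durations [9, 8, 10]
Sum of successor durations = 27
LF = 41 - 27 = 14

14


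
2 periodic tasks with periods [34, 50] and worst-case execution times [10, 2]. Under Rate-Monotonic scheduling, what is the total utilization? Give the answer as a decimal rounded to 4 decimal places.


Compute individual utilizations (exact fractions):
  Task 1: C/T = 10/34 = 5/17 (approx. 0.2941)
  Task 2: C/T = 2/50 = 1/25 (approx. 0.04)
Total utilization U = 5/17 + 1/25 = 142/425
Rounded to 4 decimal places: U = 0.3341
RM (Liu & Layland) bound for 2 tasks = 0.828427; compare with U = 142/425 (approx. 0.334118)
U <= bound, so schedulable by RM sufficient condition.

0.3341


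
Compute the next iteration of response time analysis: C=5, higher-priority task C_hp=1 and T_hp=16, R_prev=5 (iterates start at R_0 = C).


R_next = C + ceil(R_prev / T_hp) * C_hp
ceil(5 / 16) = ceil(0.3125) = 1
Interference = 1 * 1 = 1
R_next = 5 + 1 = 6

6


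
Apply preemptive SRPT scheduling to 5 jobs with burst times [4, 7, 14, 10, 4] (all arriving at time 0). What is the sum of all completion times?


Since all jobs arrive at t=0, SRPT equals SPT ordering.
SPT order: [4, 4, 7, 10, 14]
Completion times:
  Job 1: p=4, C=4
  Job 2: p=4, C=8
  Job 3: p=7, C=15
  Job 4: p=10, C=25
  Job 5: p=14, C=39
Total completion time = 4 + 8 + 15 + 25 + 39 = 91

91


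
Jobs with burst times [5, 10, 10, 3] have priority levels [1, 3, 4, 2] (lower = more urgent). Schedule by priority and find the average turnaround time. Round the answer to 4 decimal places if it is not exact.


Sort by priority (ascending = highest first):
Order: [(1, 5), (2, 3), (3, 10), (4, 10)]
Completion times:
  Priority 1, burst=5, C=5
  Priority 2, burst=3, C=8
  Priority 3, burst=10, C=18
  Priority 4, burst=10, C=28
Average turnaround = 59/4 = 14.75

14.75


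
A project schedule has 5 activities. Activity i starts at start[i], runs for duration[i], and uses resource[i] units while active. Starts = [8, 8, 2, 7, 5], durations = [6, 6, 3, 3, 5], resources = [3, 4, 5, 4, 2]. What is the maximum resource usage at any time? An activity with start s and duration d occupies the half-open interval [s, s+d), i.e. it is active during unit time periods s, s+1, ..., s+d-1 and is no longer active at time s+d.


Each activity i is active on [start_i, start_i + duration_i).
Compute total resource usage per time slot:
  t=0: active resources = [], total = 0
  t=1: active resources = [], total = 0
  t=2: active resources = [5], total = 5
  t=3: active resources = [5], total = 5
  t=4: active resources = [5], total = 5
  t=5: active resources = [2], total = 2
  t=6: active resources = [2], total = 2
  t=7: active resources = [4, 2], total = 6
  t=8: active resources = [3, 4, 4, 2], total = 13
  t=9: active resources = [3, 4, 4, 2], total = 13
  t=10: active resources = [3, 4], total = 7
  t=11: active resources = [3, 4], total = 7
  t=12: active resources = [3, 4], total = 7
  t=13: active resources = [3, 4], total = 7
Peak resource demand = 13

13
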